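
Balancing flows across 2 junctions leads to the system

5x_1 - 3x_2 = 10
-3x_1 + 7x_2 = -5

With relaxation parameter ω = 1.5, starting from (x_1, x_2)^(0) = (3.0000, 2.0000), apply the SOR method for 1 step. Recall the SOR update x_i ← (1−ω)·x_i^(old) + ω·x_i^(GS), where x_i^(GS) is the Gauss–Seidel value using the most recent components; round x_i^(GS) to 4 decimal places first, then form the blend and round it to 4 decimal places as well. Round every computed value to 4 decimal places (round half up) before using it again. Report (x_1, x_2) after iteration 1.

(3.3000, 0.0500)

Iteration 1:
  x_1: GS value = (10 - (-3)·2.0000) / (5) = 3.2000;  x_1 ← (1−ω)·3.0000 + ω·3.2000 = 3.3000
  x_2: GS value = (-5 - (-3)·3.3000) / (7) = 0.7000;  x_2 ← (1−ω)·2.0000 + ω·0.7000 = 0.0500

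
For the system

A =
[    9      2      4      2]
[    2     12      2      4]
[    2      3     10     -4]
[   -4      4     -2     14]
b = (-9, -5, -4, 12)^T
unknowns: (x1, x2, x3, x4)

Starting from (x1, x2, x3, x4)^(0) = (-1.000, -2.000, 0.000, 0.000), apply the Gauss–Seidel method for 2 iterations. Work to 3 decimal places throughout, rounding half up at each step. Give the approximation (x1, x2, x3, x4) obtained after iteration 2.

(-1.012, -0.470, 0.249, 0.738)

Iteration 1:
  x1 = (-9 - (2)·-2.000 - (4)·0.000 - (2)·0.000) / (9) = -0.556
  x2 = (-5 - (2)·-0.556 - (2)·0.000 - (4)·0.000) / (12) = -0.324
  x3 = (-4 - (2)·-0.556 - (3)·-0.324 - (-4)·0.000) / (10) = -0.192
  x4 = (12 - (-4)·-0.556 - (4)·-0.324 - (-2)·-0.192) / (14) = 0.763
Iteration 2:
  x1 = (-9 - (2)·-0.324 - (4)·-0.192 - (2)·0.763) / (9) = -1.012
  x2 = (-5 - (2)·-1.012 - (2)·-0.192 - (4)·0.763) / (12) = -0.470
  x3 = (-4 - (2)·-1.012 - (3)·-0.470 - (-4)·0.763) / (10) = 0.249
  x4 = (12 - (-4)·-1.012 - (4)·-0.470 - (-2)·0.249) / (14) = 0.738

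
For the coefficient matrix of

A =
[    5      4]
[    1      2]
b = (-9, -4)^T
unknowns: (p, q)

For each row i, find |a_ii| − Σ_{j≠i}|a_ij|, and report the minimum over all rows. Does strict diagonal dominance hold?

row 1: |5| − (4) = 1
row 2: |2| − (1) = 1
minimum over rows = 1 → strictly diagonally dominant (convergence guaranteed)

1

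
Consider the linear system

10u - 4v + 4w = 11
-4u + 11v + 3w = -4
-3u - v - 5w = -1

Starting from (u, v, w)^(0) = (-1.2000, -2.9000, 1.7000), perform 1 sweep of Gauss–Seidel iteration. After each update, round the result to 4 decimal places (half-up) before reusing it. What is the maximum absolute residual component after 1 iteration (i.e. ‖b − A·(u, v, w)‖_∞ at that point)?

Iteration 1:
  u = (11 - (-4)·-2.9000 - (4)·1.7000) / (10) = -0.7400
  v = (-4 - (-4)·-0.7400 - (3)·1.7000) / (11) = -1.0964
  w = (-1 - (-3)·-0.7400 - (-1)·-1.0964) / (-5) = 0.8633
Residual b − A·x = (10.5612, 2.5105, 0.0001); ∞-norm = 10.5612

10.5612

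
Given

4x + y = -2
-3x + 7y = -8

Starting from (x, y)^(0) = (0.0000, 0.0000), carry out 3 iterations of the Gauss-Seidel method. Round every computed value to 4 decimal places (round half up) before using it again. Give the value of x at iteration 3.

Iteration 1:
  x = (-2 - (1)·0.0000) / (4) = -0.5000
  y = (-8 - (-3)·-0.5000) / (7) = -1.3571
Iteration 2:
  x = (-2 - (1)·-1.3571) / (4) = -0.1607
  y = (-8 - (-3)·-0.1607) / (7) = -1.2117
Iteration 3:
  x = (-2 - (1)·-1.2117) / (4) = -0.1971
  y = (-8 - (-3)·-0.1971) / (7) = -1.2273

-0.1971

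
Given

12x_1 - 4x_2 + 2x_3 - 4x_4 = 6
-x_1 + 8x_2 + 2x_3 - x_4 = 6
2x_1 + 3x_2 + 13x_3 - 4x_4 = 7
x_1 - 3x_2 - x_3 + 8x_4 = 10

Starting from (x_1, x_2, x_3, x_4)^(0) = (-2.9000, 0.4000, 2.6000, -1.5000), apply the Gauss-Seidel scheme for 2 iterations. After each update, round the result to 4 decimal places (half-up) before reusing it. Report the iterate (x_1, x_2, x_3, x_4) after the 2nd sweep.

Iteration 1:
  x_1 = (6 - (-4)·0.4000 - (2)·2.6000 - (-4)·-1.5000) / (12) = -0.3000
  x_2 = (6 - (-1)·-0.3000 - (2)·2.6000 - (-1)·-1.5000) / (8) = -0.1250
  x_3 = (7 - (2)·-0.3000 - (3)·-0.1250 - (-4)·-1.5000) / (13) = 0.1519
  x_4 = (10 - (1)·-0.3000 - (-3)·-0.1250 - (-1)·0.1519) / (8) = 1.2596
Iteration 2:
  x_1 = (6 - (-4)·-0.1250 - (2)·0.1519 - (-4)·1.2596) / (12) = 0.8529
  x_2 = (6 - (-1)·0.8529 - (2)·0.1519 - (-1)·1.2596) / (8) = 0.9761
  x_3 = (7 - (2)·0.8529 - (3)·0.9761 - (-4)·1.2596) / (13) = 0.5696
  x_4 = (10 - (1)·0.8529 - (-3)·0.9761 - (-1)·0.5696) / (8) = 1.5806

(0.8529, 0.9761, 0.5696, 1.5806)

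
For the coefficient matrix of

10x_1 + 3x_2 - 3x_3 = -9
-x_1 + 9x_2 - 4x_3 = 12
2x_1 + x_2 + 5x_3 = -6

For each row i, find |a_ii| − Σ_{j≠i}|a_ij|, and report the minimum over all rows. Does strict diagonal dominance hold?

row 1: |10| − (3+3) = 4
row 2: |9| − (1+4) = 4
row 3: |5| − (2+1) = 2
minimum over rows = 2 → strictly diagonally dominant (convergence guaranteed)

2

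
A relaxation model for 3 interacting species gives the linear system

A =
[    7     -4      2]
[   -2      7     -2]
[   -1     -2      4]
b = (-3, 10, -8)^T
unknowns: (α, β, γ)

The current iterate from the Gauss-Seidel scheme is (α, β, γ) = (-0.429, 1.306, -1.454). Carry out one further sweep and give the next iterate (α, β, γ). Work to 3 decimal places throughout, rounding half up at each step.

(0.733, 1.223, -1.205)

One sweep:
  α = (-3 - (-4)·1.306 - (2)·-1.454) / (7) = 0.733
  β = (10 - (-2)·0.733 - (-2)·-1.454) / (7) = 1.223
  γ = (-8 - (-1)·0.733 - (-2)·1.223) / (4) = -1.205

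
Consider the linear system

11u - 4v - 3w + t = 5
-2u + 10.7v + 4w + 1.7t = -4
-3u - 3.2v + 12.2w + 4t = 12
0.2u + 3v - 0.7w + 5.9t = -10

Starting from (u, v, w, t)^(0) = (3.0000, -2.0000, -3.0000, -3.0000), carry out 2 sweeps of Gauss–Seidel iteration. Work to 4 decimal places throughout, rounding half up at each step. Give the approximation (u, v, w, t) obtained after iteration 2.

Iteration 1:
  u = (5 - (-4)·-2.0000 - (-3)·-3.0000 - (1)·-3.0000) / (11) = -0.8182
  v = (-4 - (-2)·-0.8182 - (4)·-3.0000 - (1.7)·-3.0000) / (10.7) = 1.0714
  w = (12 - (-3)·-0.8182 - (-3.2)·1.0714 - (4)·-3.0000) / (12.2) = 2.0470
  t = (-10 - (0.2)·-0.8182 - (3)·1.0714 - (-0.7)·2.0470) / (5.9) = -1.9691
Iteration 2:
  u = (5 - (-4)·1.0714 - (-3)·2.0470 - (1)·-1.9691) / (11) = 1.5814
  v = (-4 - (-2)·1.5814 - (4)·2.0470 - (1.7)·-1.9691) / (10.7) = -0.5306
  w = (12 - (-3)·1.5814 - (-3.2)·-0.5306 - (4)·-1.9691) / (12.2) = 1.8789
  t = (-10 - (0.2)·1.5814 - (3)·-0.5306 - (-0.7)·1.8789) / (5.9) = -1.2558

(1.5814, -0.5306, 1.8789, -1.2558)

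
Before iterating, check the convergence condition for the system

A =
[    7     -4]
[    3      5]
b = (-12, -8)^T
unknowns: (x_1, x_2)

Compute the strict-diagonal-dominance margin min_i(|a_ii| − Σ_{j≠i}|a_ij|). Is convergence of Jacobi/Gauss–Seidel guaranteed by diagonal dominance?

row 1: |7| − (4) = 3
row 2: |5| − (3) = 2
minimum over rows = 2 → strictly diagonally dominant (convergence guaranteed)

2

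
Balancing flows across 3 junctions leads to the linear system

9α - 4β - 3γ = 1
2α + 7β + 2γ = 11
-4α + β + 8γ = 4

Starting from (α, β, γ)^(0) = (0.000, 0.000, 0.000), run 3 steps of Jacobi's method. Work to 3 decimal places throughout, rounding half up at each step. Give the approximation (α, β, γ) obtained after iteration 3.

Iteration 1:
  α = (1 - (-4)·0.000 - (-3)·0.000) / (9) = 0.111
  β = (11 - (2)·0.000 - (2)·0.000) / (7) = 1.571
  γ = (4 - (-4)·0.000 - (1)·0.000) / (8) = 0.500
Iteration 2:
  α = (1 - (-4)·1.571 - (-3)·0.500) / (9) = 0.976
  β = (11 - (2)·0.111 - (2)·0.500) / (7) = 1.397
  γ = (4 - (-4)·0.111 - (1)·1.571) / (8) = 0.359
Iteration 3:
  α = (1 - (-4)·1.397 - (-3)·0.359) / (9) = 0.852
  β = (11 - (2)·0.976 - (2)·0.359) / (7) = 1.190
  γ = (4 - (-4)·0.976 - (1)·1.397) / (8) = 0.813

(0.852, 1.190, 0.813)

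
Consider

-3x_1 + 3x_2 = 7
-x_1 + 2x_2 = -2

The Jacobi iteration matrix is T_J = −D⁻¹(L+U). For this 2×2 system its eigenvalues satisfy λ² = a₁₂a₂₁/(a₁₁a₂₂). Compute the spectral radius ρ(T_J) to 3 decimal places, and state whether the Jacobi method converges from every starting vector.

0.707

a₁₂a₂₁/(a₁₁a₂₂) = (3)·(-1) / ((-3)·(2)) = 0.500000
ρ = √|0.500000| = √0.500000 = 0.707
ρ < 1, so Jacobi converges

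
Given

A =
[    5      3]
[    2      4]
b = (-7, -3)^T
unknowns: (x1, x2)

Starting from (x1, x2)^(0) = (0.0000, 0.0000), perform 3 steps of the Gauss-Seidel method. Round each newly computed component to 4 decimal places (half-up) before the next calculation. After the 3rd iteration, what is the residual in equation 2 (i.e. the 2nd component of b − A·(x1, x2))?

0.0000

Iteration 1:
  x1 = (-7 - (3)·0.0000) / (5) = -1.4000
  x2 = (-3 - (2)·-1.4000) / (4) = -0.0500
Iteration 2:
  x1 = (-7 - (3)·-0.0500) / (5) = -1.3700
  x2 = (-3 - (2)·-1.3700) / (4) = -0.0650
Iteration 3:
  x1 = (-7 - (3)·-0.0650) / (5) = -1.3610
  x2 = (-3 - (2)·-1.3610) / (4) = -0.0695
Residual b − A·x = (0.0135, 0.0000)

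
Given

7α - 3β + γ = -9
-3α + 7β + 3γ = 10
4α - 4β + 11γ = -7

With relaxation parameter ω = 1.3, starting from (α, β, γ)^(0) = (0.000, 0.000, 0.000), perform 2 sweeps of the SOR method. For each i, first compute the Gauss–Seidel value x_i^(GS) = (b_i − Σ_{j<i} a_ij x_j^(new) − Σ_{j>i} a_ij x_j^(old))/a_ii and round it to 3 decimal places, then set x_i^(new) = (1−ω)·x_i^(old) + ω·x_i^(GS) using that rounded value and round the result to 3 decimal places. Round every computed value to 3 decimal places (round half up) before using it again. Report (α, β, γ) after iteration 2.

(-0.728, 0.951, -0.154)

Iteration 1:
  α: GS value = (-9 - (-3)·0.000 - (1)·0.000) / (7) = -1.286;  α ← (1−ω)·0.000 + ω·-1.286 = -1.672
  β: GS value = (10 - (-3)·-1.672 - (3)·0.000) / (7) = 0.712;  β ← (1−ω)·0.000 + ω·0.712 = 0.926
  γ: GS value = (-7 - (4)·-1.672 - (-4)·0.926) / (11) = 0.308;  γ ← (1−ω)·0.000 + ω·0.308 = 0.400
Iteration 2:
  α: GS value = (-9 - (-3)·0.926 - (1)·0.400) / (7) = -0.946;  α ← (1−ω)·-1.672 + ω·-0.946 = -0.728
  β: GS value = (10 - (-3)·-0.728 - (3)·0.400) / (7) = 0.945;  β ← (1−ω)·0.926 + ω·0.945 = 0.951
  γ: GS value = (-7 - (4)·-0.728 - (-4)·0.951) / (11) = -0.026;  γ ← (1−ω)·0.400 + ω·-0.026 = -0.154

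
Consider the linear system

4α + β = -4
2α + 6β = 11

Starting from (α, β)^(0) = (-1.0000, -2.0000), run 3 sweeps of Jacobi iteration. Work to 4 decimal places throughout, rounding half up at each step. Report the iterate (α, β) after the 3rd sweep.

Iteration 1:
  α = (-4 - (1)·-2.0000) / (4) = -0.5000
  β = (11 - (2)·-1.0000) / (6) = 2.1667
Iteration 2:
  α = (-4 - (1)·2.1667) / (4) = -1.5417
  β = (11 - (2)·-0.5000) / (6) = 2.0000
Iteration 3:
  α = (-4 - (1)·2.0000) / (4) = -1.5000
  β = (11 - (2)·-1.5417) / (6) = 2.3472

(-1.5000, 2.3472)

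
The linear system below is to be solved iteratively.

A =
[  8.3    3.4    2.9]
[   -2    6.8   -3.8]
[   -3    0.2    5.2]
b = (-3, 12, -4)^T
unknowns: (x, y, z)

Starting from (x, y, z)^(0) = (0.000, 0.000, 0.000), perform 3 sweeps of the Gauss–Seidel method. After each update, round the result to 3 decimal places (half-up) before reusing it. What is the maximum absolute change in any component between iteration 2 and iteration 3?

0.331

Iteration 1:
  x = (-3 - (3.4)·0.000 - (2.9)·0.000) / (8.3) = -0.361
  y = (12 - (-2)·-0.361 - (-3.8)·0.000) / (6.8) = 1.659
  z = (-4 - (-3)·-0.361 - (0.2)·1.659) / (5.2) = -1.041
Iteration 2:
  x = (-3 - (3.4)·1.659 - (2.9)·-1.041) / (8.3) = -0.677
  y = (12 - (-2)·-0.677 - (-3.8)·-1.041) / (6.8) = 0.984
  z = (-4 - (-3)·-0.677 - (0.2)·0.984) / (5.2) = -1.198
Iteration 3:
  x = (-3 - (3.4)·0.984 - (2.9)·-1.198) / (8.3) = -0.346
  y = (12 - (-2)·-0.346 - (-3.8)·-1.198) / (6.8) = 0.993
  z = (-4 - (-3)·-0.346 - (0.2)·0.993) / (5.2) = -1.007
Change: (0.331, 0.009, 0.191) → max |·| = 0.331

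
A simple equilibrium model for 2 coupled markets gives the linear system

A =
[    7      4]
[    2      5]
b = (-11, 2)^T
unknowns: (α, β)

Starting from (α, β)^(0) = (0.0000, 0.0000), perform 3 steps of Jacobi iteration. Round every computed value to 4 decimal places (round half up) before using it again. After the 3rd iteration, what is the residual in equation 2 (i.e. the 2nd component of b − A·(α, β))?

Iteration 1:
  α = (-11 - (4)·0.0000) / (7) = -1.5714
  β = (2 - (2)·0.0000) / (5) = 0.4000
Iteration 2:
  α = (-11 - (4)·0.4000) / (7) = -1.8000
  β = (2 - (2)·-1.5714) / (5) = 1.0286
Iteration 3:
  α = (-11 - (4)·1.0286) / (7) = -2.1592
  β = (2 - (2)·-1.8000) / (5) = 1.1200
Residual b − A·x = (-0.3656, 0.7184)

0.7184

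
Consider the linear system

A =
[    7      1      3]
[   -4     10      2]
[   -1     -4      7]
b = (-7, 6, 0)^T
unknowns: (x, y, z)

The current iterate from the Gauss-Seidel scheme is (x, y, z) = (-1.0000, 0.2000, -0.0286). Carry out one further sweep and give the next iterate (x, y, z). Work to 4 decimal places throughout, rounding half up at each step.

One sweep:
  x = (-7 - (1)·0.2000 - (3)·-0.0286) / (7) = -1.0163
  y = (6 - (-4)·-1.0163 - (2)·-0.0286) / (10) = 0.1992
  z = (0 - (-1)·-1.0163 - (-4)·0.1992) / (7) = -0.0314

(-1.0163, 0.1992, -0.0314)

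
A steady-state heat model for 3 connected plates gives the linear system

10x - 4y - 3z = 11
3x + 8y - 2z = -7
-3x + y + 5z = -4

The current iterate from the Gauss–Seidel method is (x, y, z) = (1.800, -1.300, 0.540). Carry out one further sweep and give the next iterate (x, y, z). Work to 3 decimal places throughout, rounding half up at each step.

(0.742, -1.018, -0.151)

One sweep:
  x = (11 - (-4)·-1.300 - (-3)·0.540) / (10) = 0.742
  y = (-7 - (3)·0.742 - (-2)·0.540) / (8) = -1.018
  z = (-4 - (-3)·0.742 - (1)·-1.018) / (5) = -0.151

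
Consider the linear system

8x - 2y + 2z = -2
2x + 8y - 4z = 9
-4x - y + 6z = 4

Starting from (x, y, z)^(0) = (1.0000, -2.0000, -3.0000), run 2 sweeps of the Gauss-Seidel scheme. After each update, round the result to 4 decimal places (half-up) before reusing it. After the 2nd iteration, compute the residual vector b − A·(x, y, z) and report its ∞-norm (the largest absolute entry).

3.8694

Iteration 1:
  x = (-2 - (-2)·-2.0000 - (2)·-3.0000) / (8) = 0.0000
  y = (9 - (2)·0.0000 - (-4)·-3.0000) / (8) = -0.3750
  z = (4 - (-4)·0.0000 - (-1)·-0.3750) / (6) = 0.6042
Iteration 2:
  x = (-2 - (-2)·-0.3750 - (2)·0.6042) / (8) = -0.4948
  y = (9 - (2)·-0.4948 - (-4)·0.6042) / (8) = 1.5508
  z = (4 - (-4)·-0.4948 - (-1)·1.5508) / (6) = 0.5953
Residual b − A·x = (3.8694, -0.0356, -0.0002); ∞-norm = 3.8694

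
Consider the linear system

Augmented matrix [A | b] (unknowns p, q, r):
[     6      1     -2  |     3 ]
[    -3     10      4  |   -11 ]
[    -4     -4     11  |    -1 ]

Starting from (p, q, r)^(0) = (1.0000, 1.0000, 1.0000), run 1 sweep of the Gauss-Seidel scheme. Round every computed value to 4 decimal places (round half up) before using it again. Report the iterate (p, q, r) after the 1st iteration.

Iteration 1:
  p = (3 - (1)·1.0000 - (-2)·1.0000) / (6) = 0.6667
  q = (-11 - (-3)·0.6667 - (4)·1.0000) / (10) = -1.3000
  r = (-1 - (-4)·0.6667 - (-4)·-1.3000) / (11) = -0.3212

(0.6667, -1.3000, -0.3212)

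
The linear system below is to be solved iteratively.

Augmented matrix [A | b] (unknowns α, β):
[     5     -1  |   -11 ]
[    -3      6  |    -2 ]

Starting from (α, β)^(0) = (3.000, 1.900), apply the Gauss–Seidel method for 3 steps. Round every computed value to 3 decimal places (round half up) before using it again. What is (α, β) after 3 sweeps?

Iteration 1:
  α = (-11 - (-1)·1.900) / (5) = -1.820
  β = (-2 - (-3)·-1.820) / (6) = -1.243
Iteration 2:
  α = (-11 - (-1)·-1.243) / (5) = -2.449
  β = (-2 - (-3)·-2.449) / (6) = -1.558
Iteration 3:
  α = (-11 - (-1)·-1.558) / (5) = -2.512
  β = (-2 - (-3)·-2.512) / (6) = -1.589

(-2.512, -1.589)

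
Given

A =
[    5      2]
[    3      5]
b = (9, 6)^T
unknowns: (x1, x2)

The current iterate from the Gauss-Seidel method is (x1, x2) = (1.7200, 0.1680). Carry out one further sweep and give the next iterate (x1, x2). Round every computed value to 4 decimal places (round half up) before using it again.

(1.7328, 0.1603)

One sweep:
  x1 = (9 - (2)·0.1680) / (5) = 1.7328
  x2 = (6 - (3)·1.7328) / (5) = 0.1603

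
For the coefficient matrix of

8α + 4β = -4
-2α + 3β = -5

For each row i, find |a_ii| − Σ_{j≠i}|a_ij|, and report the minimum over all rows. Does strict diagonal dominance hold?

row 1: |8| − (4) = 4
row 2: |3| − (2) = 1
minimum over rows = 1 → strictly diagonally dominant (convergence guaranteed)

1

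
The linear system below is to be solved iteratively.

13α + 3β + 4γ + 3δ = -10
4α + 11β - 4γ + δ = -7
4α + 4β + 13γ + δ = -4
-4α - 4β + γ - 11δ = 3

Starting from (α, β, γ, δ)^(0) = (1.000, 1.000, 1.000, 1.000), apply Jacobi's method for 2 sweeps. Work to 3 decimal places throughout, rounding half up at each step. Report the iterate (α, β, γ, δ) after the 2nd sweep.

Iteration 1:
  α = (-10 - (3)·1.000 - (4)·1.000 - (3)·1.000) / (13) = -1.538
  β = (-7 - (4)·1.000 - (-4)·1.000 - (1)·1.000) / (11) = -0.727
  γ = (-4 - (4)·1.000 - (4)·1.000 - (1)·1.000) / (13) = -1.000
  δ = (3 - (-4)·1.000 - (-4)·1.000 - (1)·1.000) / (-11) = -0.909
Iteration 2:
  α = (-10 - (3)·-0.727 - (4)·-1.000 - (3)·-0.909) / (13) = -0.084
  β = (-7 - (4)·-1.538 - (-4)·-1.000 - (1)·-0.909) / (11) = -0.358
  γ = (-4 - (4)·-1.538 - (4)·-0.727 - (1)·-0.909) / (13) = 0.459
  δ = (3 - (-4)·-1.538 - (-4)·-0.727 - (1)·-1.000) / (-11) = 0.460

(-0.084, -0.358, 0.459, 0.460)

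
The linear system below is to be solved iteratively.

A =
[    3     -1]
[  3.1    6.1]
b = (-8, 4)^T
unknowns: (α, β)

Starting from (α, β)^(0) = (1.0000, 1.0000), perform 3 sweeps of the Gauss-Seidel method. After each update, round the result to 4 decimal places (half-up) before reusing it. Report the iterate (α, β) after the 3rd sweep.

(-2.1003, 1.7231)

Iteration 1:
  α = (-8 - (-1)·1.0000) / (3) = -2.3333
  β = (4 - (3.1)·-2.3333) / (6.1) = 1.8415
Iteration 2:
  α = (-8 - (-1)·1.8415) / (3) = -2.0528
  β = (4 - (3.1)·-2.0528) / (6.1) = 1.6990
Iteration 3:
  α = (-8 - (-1)·1.6990) / (3) = -2.1003
  β = (4 - (3.1)·-2.1003) / (6.1) = 1.7231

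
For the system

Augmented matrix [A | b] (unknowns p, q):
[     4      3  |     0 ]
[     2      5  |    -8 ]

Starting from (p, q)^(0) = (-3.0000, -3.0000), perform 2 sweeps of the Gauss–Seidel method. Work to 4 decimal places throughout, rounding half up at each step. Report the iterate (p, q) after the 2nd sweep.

Iteration 1:
  p = (0 - (3)·-3.0000) / (4) = 2.2500
  q = (-8 - (2)·2.2500) / (5) = -2.5000
Iteration 2:
  p = (0 - (3)·-2.5000) / (4) = 1.8750
  q = (-8 - (2)·1.8750) / (5) = -2.3500

(1.8750, -2.3500)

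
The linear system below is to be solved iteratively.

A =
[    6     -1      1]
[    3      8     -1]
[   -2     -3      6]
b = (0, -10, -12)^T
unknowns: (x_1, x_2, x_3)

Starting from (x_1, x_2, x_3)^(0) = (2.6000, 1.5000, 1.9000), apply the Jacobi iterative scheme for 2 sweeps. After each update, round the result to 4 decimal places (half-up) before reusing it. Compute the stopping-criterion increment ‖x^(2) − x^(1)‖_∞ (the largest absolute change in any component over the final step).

Iteration 1:
  x_1 = (0 - (-1)·1.5000 - (1)·1.9000) / (6) = -0.0667
  x_2 = (-10 - (3)·2.6000 - (-1)·1.9000) / (8) = -1.9875
  x_3 = (-12 - (-2)·2.6000 - (-3)·1.5000) / (6) = -0.3833
Iteration 2:
  x_1 = (0 - (-1)·-1.9875 - (1)·-0.3833) / (6) = -0.2674
  x_2 = (-10 - (3)·-0.0667 - (-1)·-0.3833) / (8) = -1.2729
  x_3 = (-12 - (-2)·-0.0667 - (-3)·-1.9875) / (6) = -3.0160
Change: (-0.2007, 0.7146, -2.6327) → max |·| = 2.6327

2.6327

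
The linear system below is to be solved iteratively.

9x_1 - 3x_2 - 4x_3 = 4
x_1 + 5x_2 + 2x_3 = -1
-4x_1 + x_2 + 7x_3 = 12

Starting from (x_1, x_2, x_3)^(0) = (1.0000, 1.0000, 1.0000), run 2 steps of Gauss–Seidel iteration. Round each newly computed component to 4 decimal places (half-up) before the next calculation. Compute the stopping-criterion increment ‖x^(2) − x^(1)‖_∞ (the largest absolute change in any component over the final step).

0.6267

Iteration 1:
  x_1 = (4 - (-3)·1.0000 - (-4)·1.0000) / (9) = 1.2222
  x_2 = (-1 - (1)·1.2222 - (2)·1.0000) / (5) = -0.8444
  x_3 = (12 - (-4)·1.2222 - (1)·-0.8444) / (7) = 2.5333
Iteration 2:
  x_1 = (4 - (-3)·-0.8444 - (-4)·2.5333) / (9) = 1.2889
  x_2 = (-1 - (1)·1.2889 - (2)·2.5333) / (5) = -1.4711
  x_3 = (12 - (-4)·1.2889 - (1)·-1.4711) / (7) = 2.6610
Change: (0.0667, -0.6267, 0.1277) → max |·| = 0.6267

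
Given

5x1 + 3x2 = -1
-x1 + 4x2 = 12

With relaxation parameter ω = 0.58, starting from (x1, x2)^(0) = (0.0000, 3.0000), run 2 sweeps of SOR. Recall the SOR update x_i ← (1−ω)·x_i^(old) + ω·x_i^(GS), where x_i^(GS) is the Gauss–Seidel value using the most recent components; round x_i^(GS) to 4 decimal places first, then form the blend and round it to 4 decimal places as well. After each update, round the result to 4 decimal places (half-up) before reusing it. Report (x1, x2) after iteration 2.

(-1.5887, 2.6990)

Iteration 1:
  x1: GS value = (-1 - (3)·3.0000) / (5) = -2.0000;  x1 ← (1−ω)·0.0000 + ω·-2.0000 = -1.1600
  x2: GS value = (12 - (-1)·-1.1600) / (4) = 2.7100;  x2 ← (1−ω)·3.0000 + ω·2.7100 = 2.8318
Iteration 2:
  x1: GS value = (-1 - (3)·2.8318) / (5) = -1.8991;  x1 ← (1−ω)·-1.1600 + ω·-1.8991 = -1.5887
  x2: GS value = (12 - (-1)·-1.5887) / (4) = 2.6028;  x2 ← (1−ω)·2.8318 + ω·2.6028 = 2.6990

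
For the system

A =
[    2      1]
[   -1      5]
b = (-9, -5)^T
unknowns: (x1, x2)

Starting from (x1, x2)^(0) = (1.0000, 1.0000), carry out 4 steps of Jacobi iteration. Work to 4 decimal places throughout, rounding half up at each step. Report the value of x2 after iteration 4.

-1.7000

Iteration 1:
  x1 = (-9 - (1)·1.0000) / (2) = -5.0000
  x2 = (-5 - (-1)·1.0000) / (5) = -0.8000
Iteration 2:
  x1 = (-9 - (1)·-0.8000) / (2) = -4.1000
  x2 = (-5 - (-1)·-5.0000) / (5) = -2.0000
Iteration 3:
  x1 = (-9 - (1)·-2.0000) / (2) = -3.5000
  x2 = (-5 - (-1)·-4.1000) / (5) = -1.8200
Iteration 4:
  x1 = (-9 - (1)·-1.8200) / (2) = -3.5900
  x2 = (-5 - (-1)·-3.5000) / (5) = -1.7000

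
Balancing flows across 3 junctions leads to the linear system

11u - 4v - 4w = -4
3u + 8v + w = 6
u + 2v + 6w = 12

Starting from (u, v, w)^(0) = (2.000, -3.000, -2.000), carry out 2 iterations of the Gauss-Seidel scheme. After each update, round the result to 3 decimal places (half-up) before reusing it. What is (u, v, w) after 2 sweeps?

Iteration 1:
  u = (-4 - (-4)·-3.000 - (-4)·-2.000) / (11) = -2.182
  v = (6 - (3)·-2.182 - (1)·-2.000) / (8) = 1.818
  w = (12 - (1)·-2.182 - (2)·1.818) / (6) = 1.758
Iteration 2:
  u = (-4 - (-4)·1.818 - (-4)·1.758) / (11) = 0.937
  v = (6 - (3)·0.937 - (1)·1.758) / (8) = 0.179
  w = (12 - (1)·0.937 - (2)·0.179) / (6) = 1.784

(0.937, 0.179, 1.784)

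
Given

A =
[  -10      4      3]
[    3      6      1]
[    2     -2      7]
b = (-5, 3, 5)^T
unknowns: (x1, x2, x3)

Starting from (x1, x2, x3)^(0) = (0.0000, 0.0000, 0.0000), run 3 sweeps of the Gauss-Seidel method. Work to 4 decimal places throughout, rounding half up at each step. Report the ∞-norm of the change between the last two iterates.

Iteration 1:
  x1 = (-5 - (4)·0.0000 - (3)·0.0000) / (-10) = 0.5000
  x2 = (3 - (3)·0.5000 - (1)·0.0000) / (6) = 0.2500
  x3 = (5 - (2)·0.5000 - (-2)·0.2500) / (7) = 0.6429
Iteration 2:
  x1 = (-5 - (4)·0.2500 - (3)·0.6429) / (-10) = 0.7929
  x2 = (3 - (3)·0.7929 - (1)·0.6429) / (6) = -0.0036
  x3 = (5 - (2)·0.7929 - (-2)·-0.0036) / (7) = 0.4867
Iteration 3:
  x1 = (-5 - (4)·-0.0036 - (3)·0.4867) / (-10) = 0.6446
  x2 = (3 - (3)·0.6446 - (1)·0.4867) / (6) = 0.0966
  x3 = (5 - (2)·0.6446 - (-2)·0.0966) / (7) = 0.5577
Change: (-0.1483, 0.1002, 0.0710) → max |·| = 0.1483

0.1483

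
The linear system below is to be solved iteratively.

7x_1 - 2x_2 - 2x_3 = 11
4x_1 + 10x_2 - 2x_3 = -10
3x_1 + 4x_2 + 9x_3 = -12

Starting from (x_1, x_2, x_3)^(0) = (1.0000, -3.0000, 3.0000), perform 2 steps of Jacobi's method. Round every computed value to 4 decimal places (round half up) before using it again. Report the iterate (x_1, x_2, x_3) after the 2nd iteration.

(1.2476, -1.6952, -1.5016)

Iteration 1:
  x_1 = (11 - (-2)·-3.0000 - (-2)·3.0000) / (7) = 1.5714
  x_2 = (-10 - (4)·1.0000 - (-2)·3.0000) / (10) = -0.8000
  x_3 = (-12 - (3)·1.0000 - (4)·-3.0000) / (9) = -0.3333
Iteration 2:
  x_1 = (11 - (-2)·-0.8000 - (-2)·-0.3333) / (7) = 1.2476
  x_2 = (-10 - (4)·1.5714 - (-2)·-0.3333) / (10) = -1.6952
  x_3 = (-12 - (3)·1.5714 - (4)·-0.8000) / (9) = -1.5016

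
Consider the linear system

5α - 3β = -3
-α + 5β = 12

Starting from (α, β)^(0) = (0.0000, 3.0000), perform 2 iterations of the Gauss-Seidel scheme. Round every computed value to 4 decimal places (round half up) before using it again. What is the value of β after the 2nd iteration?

Iteration 1:
  α = (-3 - (-3)·3.0000) / (5) = 1.2000
  β = (12 - (-1)·1.2000) / (5) = 2.6400
Iteration 2:
  α = (-3 - (-3)·2.6400) / (5) = 0.9840
  β = (12 - (-1)·0.9840) / (5) = 2.5968

2.5968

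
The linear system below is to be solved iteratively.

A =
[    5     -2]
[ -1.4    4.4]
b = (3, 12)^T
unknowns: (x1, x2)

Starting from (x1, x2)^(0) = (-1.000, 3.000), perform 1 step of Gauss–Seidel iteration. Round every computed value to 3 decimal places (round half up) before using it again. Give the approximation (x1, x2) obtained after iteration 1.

Iteration 1:
  x1 = (3 - (-2)·3.000) / (5) = 1.800
  x2 = (12 - (-1.4)·1.800) / (4.4) = 3.300

(1.800, 3.300)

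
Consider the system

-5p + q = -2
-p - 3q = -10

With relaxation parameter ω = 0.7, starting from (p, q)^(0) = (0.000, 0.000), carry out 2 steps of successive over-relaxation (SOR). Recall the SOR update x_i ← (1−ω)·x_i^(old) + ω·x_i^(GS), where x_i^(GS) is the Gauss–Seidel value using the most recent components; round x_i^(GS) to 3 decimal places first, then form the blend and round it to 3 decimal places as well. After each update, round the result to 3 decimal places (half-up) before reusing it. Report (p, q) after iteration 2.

(0.682, 2.855)

Iteration 1:
  p: GS value = (-2 - (1)·0.000) / (-5) = 0.400;  p ← (1−ω)·0.000 + ω·0.400 = 0.280
  q: GS value = (-10 - (-1)·0.280) / (-3) = 3.240;  q ← (1−ω)·0.000 + ω·3.240 = 2.268
Iteration 2:
  p: GS value = (-2 - (1)·2.268) / (-5) = 0.854;  p ← (1−ω)·0.280 + ω·0.854 = 0.682
  q: GS value = (-10 - (-1)·0.682) / (-3) = 3.106;  q ← (1−ω)·2.268 + ω·3.106 = 2.855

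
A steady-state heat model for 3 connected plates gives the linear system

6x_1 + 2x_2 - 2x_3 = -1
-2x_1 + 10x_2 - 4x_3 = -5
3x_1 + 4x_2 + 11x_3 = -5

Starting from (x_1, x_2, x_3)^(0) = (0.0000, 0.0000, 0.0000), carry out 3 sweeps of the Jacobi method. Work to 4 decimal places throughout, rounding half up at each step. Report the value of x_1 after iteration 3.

Iteration 1:
  x_1 = (-1 - (2)·0.0000 - (-2)·0.0000) / (6) = -0.1667
  x_2 = (-5 - (-2)·0.0000 - (-4)·0.0000) / (10) = -0.5000
  x_3 = (-5 - (3)·0.0000 - (4)·0.0000) / (11) = -0.4545
Iteration 2:
  x_1 = (-1 - (2)·-0.5000 - (-2)·-0.4545) / (6) = -0.1515
  x_2 = (-5 - (-2)·-0.1667 - (-4)·-0.4545) / (10) = -0.7151
  x_3 = (-5 - (3)·-0.1667 - (4)·-0.5000) / (11) = -0.2273
Iteration 3:
  x_1 = (-1 - (2)·-0.7151 - (-2)·-0.2273) / (6) = -0.0041
  x_2 = (-5 - (-2)·-0.1515 - (-4)·-0.2273) / (10) = -0.6212
  x_3 = (-5 - (3)·-0.1515 - (4)·-0.7151) / (11) = -0.1532

-0.0041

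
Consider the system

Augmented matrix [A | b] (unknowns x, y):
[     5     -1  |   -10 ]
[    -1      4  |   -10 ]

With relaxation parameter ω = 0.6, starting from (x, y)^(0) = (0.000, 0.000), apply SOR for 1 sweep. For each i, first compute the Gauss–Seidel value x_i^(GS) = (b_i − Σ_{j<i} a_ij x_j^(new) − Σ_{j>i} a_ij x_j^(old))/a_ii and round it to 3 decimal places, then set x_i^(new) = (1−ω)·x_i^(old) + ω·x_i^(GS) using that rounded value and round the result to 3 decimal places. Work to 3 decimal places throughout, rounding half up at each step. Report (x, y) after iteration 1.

Iteration 1:
  x: GS value = (-10 - (-1)·0.000) / (5) = -2.000;  x ← (1−ω)·0.000 + ω·-2.000 = -1.200
  y: GS value = (-10 - (-1)·-1.200) / (4) = -2.800;  y ← (1−ω)·0.000 + ω·-2.800 = -1.680

(-1.200, -1.680)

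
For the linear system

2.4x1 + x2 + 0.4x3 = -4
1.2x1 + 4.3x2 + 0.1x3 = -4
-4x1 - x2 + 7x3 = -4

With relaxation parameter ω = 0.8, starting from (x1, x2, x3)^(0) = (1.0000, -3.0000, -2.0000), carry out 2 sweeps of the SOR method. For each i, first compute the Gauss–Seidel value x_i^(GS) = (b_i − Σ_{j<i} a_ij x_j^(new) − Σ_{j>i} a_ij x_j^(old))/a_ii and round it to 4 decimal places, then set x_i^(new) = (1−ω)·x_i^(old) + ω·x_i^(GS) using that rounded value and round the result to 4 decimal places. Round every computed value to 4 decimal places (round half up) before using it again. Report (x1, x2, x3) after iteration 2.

(-0.7345, -0.8299, -1.0776)

Iteration 1:
  x1: GS value = (-4 - (1)·-3.0000 - (0.4)·-2.0000) / (2.4) = -0.0833;  x1 ← (1−ω)·1.0000 + ω·-0.0833 = 0.1334
  x2: GS value = (-4 - (1.2)·0.1334 - (0.1)·-2.0000) / (4.3) = -0.9209;  x2 ← (1−ω)·-3.0000 + ω·-0.9209 = -1.3367
  x3: GS value = (-4 - (-4)·0.1334 - (-1)·-1.3367) / (7) = -0.6862;  x3 ← (1−ω)·-2.0000 + ω·-0.6862 = -0.9490
Iteration 2:
  x1: GS value = (-4 - (1)·-1.3367 - (0.4)·-0.9490) / (2.4) = -0.9515;  x1 ← (1−ω)·0.1334 + ω·-0.9515 = -0.7345
  x2: GS value = (-4 - (1.2)·-0.7345 - (0.1)·-0.9490) / (4.3) = -0.7032;  x2 ← (1−ω)·-1.3367 + ω·-0.7032 = -0.8299
  x3: GS value = (-4 - (-4)·-0.7345 - (-1)·-0.8299) / (7) = -1.1097;  x3 ← (1−ω)·-0.9490 + ω·-1.1097 = -1.0776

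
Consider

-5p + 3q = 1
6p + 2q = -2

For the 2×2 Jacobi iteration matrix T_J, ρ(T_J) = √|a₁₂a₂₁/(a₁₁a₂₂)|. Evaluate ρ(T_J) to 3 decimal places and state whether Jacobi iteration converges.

1.342

a₁₂a₂₁/(a₁₁a₂₂) = (3)·(6) / ((-5)·(2)) = -1.800000
ρ = √|-1.800000| = √1.800000 = 1.342
ρ > 1, so Jacobi diverges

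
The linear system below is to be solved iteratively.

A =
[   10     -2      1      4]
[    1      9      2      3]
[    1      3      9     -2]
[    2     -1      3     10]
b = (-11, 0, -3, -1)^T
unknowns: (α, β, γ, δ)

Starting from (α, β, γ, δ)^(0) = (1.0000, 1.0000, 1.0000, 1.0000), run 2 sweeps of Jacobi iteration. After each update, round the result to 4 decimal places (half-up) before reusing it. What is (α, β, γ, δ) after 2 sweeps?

Iteration 1:
  α = (-11 - (-2)·1.0000 - (1)·1.0000 - (4)·1.0000) / (10) = -1.4000
  β = (0 - (1)·1.0000 - (2)·1.0000 - (3)·1.0000) / (9) = -0.6667
  γ = (-3 - (1)·1.0000 - (3)·1.0000 - (-2)·1.0000) / (9) = -0.5556
  δ = (-1 - (2)·1.0000 - (-1)·1.0000 - (3)·1.0000) / (10) = -0.5000
Iteration 2:
  α = (-11 - (-2)·-0.6667 - (1)·-0.5556 - (4)·-0.5000) / (10) = -0.9778
  β = (0 - (1)·-1.4000 - (2)·-0.5556 - (3)·-0.5000) / (9) = 0.4457
  γ = (-3 - (1)·-1.4000 - (3)·-0.6667 - (-2)·-0.5000) / (9) = -0.0667
  δ = (-1 - (2)·-1.4000 - (-1)·-0.6667 - (3)·-0.5556) / (10) = 0.2800

(-0.9778, 0.4457, -0.0667, 0.2800)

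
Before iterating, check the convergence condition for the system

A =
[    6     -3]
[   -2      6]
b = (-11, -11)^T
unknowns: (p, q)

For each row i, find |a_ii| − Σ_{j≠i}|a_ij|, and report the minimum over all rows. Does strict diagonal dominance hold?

3

row 1: |6| − (3) = 3
row 2: |6| − (2) = 4
minimum over rows = 3 → strictly diagonally dominant (convergence guaranteed)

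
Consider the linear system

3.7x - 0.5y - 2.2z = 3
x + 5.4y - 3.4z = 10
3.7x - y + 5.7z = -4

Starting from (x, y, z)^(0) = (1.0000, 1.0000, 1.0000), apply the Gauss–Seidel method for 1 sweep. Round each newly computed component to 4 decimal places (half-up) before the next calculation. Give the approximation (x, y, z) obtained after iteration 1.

Iteration 1:
  x = (3 - (-0.5)·1.0000 - (-2.2)·1.0000) / (3.7) = 1.5405
  y = (10 - (1)·1.5405 - (-3.4)·1.0000) / (5.4) = 2.1962
  z = (-4 - (3.7)·1.5405 - (-1)·2.1962) / (5.7) = -1.3164

(1.5405, 2.1962, -1.3164)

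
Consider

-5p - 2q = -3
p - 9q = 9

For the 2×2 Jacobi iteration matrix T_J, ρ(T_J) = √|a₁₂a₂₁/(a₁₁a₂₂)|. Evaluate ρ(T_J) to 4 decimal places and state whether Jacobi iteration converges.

0.2108

a₁₂a₂₁/(a₁₁a₂₂) = (-2)·(1) / ((-5)·(-9)) = -0.044444
ρ = √|-0.044444| = √0.044444 = 0.2108
ρ < 1, so Jacobi converges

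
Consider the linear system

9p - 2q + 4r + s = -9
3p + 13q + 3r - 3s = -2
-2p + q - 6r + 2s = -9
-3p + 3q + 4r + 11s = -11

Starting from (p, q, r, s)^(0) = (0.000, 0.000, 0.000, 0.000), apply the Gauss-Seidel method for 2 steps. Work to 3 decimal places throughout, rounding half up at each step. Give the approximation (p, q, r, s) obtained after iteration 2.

Iteration 1:
  p = (-9 - (-2)·0.000 - (4)·0.000 - (1)·0.000) / (9) = -1.000
  q = (-2 - (3)·-1.000 - (3)·0.000 - (-3)·0.000) / (13) = 0.077
  r = (-9 - (-2)·-1.000 - (1)·0.077 - (2)·0.000) / (-6) = 1.846
  s = (-11 - (-3)·-1.000 - (3)·0.077 - (4)·1.846) / (11) = -1.965
Iteration 2:
  p = (-9 - (-2)·0.077 - (4)·1.846 - (1)·-1.965) / (9) = -1.585
  q = (-2 - (3)·-1.585 - (3)·1.846 - (-3)·-1.965) / (13) = -0.668
  r = (-9 - (-2)·-1.585 - (1)·-0.668 - (2)·-1.965) / (-6) = 1.262
  s = (-11 - (-3)·-1.585 - (3)·-0.668 - (4)·1.262) / (11) = -1.709

(-1.585, -0.668, 1.262, -1.709)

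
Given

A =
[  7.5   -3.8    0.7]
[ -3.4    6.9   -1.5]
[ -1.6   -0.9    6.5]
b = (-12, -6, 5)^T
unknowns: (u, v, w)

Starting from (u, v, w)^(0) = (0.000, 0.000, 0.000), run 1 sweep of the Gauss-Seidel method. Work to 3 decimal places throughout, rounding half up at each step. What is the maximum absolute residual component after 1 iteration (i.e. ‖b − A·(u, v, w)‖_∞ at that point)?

6.403

Iteration 1:
  u = (-12 - (-3.8)·0.000 - (0.7)·0.000) / (7.5) = -1.600
  v = (-6 - (-3.4)·-1.600 - (-1.5)·0.000) / (6.9) = -1.658
  w = (5 - (-1.6)·-1.600 - (-0.9)·-1.658) / (6.5) = 0.146
Residual b − A·x = (-6.403, 0.219, -0.001); ∞-norm = 6.403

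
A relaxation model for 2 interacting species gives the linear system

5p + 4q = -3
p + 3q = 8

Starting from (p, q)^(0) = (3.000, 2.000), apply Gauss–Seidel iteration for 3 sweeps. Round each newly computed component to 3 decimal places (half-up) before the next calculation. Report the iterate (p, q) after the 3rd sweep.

Iteration 1:
  p = (-3 - (4)·2.000) / (5) = -2.200
  q = (8 - (1)·-2.200) / (3) = 3.400
Iteration 2:
  p = (-3 - (4)·3.400) / (5) = -3.320
  q = (8 - (1)·-3.320) / (3) = 3.773
Iteration 3:
  p = (-3 - (4)·3.773) / (5) = -3.618
  q = (8 - (1)·-3.618) / (3) = 3.873

(-3.618, 3.873)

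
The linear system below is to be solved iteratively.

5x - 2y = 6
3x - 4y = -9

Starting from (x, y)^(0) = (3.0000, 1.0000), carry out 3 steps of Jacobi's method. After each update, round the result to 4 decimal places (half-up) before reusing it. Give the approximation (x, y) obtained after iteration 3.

(2.5800, 4.5000)

Iteration 1:
  x = (6 - (-2)·1.0000) / (5) = 1.6000
  y = (-9 - (3)·3.0000) / (-4) = 4.5000
Iteration 2:
  x = (6 - (-2)·4.5000) / (5) = 3.0000
  y = (-9 - (3)·1.6000) / (-4) = 3.4500
Iteration 3:
  x = (6 - (-2)·3.4500) / (5) = 2.5800
  y = (-9 - (3)·3.0000) / (-4) = 4.5000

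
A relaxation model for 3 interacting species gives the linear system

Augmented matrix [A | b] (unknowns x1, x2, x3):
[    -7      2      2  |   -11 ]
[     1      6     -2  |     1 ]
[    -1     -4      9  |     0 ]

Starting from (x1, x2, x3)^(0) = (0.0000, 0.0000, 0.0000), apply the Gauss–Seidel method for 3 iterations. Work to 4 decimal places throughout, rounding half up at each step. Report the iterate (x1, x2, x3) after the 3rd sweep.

Iteration 1:
  x1 = (-11 - (2)·0.0000 - (2)·0.0000) / (-7) = 1.5714
  x2 = (1 - (1)·1.5714 - (-2)·0.0000) / (6) = -0.0952
  x3 = (0 - (-1)·1.5714 - (-4)·-0.0952) / (9) = 0.1323
Iteration 2:
  x1 = (-11 - (2)·-0.0952 - (2)·0.1323) / (-7) = 1.5820
  x2 = (1 - (1)·1.5820 - (-2)·0.1323) / (6) = -0.0529
  x3 = (0 - (-1)·1.5820 - (-4)·-0.0529) / (9) = 0.1523
Iteration 3:
  x1 = (-11 - (2)·-0.0529 - (2)·0.1523) / (-7) = 1.5998
  x2 = (1 - (1)·1.5998 - (-2)·0.1523) / (6) = -0.0492
  x3 = (0 - (-1)·1.5998 - (-4)·-0.0492) / (9) = 0.1559

(1.5998, -0.0492, 0.1559)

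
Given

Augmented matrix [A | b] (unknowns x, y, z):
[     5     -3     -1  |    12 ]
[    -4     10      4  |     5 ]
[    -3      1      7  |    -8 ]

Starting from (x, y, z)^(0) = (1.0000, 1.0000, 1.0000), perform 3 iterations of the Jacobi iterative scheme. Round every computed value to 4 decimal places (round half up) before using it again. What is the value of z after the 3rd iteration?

Iteration 1:
  x = (12 - (-3)·1.0000 - (-1)·1.0000) / (5) = 3.2000
  y = (5 - (-4)·1.0000 - (4)·1.0000) / (10) = 0.5000
  z = (-8 - (-3)·1.0000 - (1)·1.0000) / (7) = -0.8571
Iteration 2:
  x = (12 - (-3)·0.5000 - (-1)·-0.8571) / (5) = 2.5286
  y = (5 - (-4)·3.2000 - (4)·-0.8571) / (10) = 2.1228
  z = (-8 - (-3)·3.2000 - (1)·0.5000) / (7) = 0.1571
Iteration 3:
  x = (12 - (-3)·2.1228 - (-1)·0.1571) / (5) = 3.7051
  y = (5 - (-4)·2.5286 - (4)·0.1571) / (10) = 1.4486
  z = (-8 - (-3)·2.5286 - (1)·2.1228) / (7) = -0.3624

-0.3624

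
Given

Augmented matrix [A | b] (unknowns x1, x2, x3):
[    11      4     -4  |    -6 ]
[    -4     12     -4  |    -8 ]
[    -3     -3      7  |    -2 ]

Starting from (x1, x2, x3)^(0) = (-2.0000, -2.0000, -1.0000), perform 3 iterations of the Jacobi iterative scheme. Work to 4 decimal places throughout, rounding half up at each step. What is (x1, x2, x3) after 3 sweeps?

Iteration 1:
  x1 = (-6 - (4)·-2.0000 - (-4)·-1.0000) / (11) = -0.1818
  x2 = (-8 - (-4)·-2.0000 - (-4)·-1.0000) / (12) = -1.6667
  x3 = (-2 - (-3)·-2.0000 - (-3)·-2.0000) / (7) = -2.0000
Iteration 2:
  x1 = (-6 - (4)·-1.6667 - (-4)·-2.0000) / (11) = -0.6667
  x2 = (-8 - (-4)·-0.1818 - (-4)·-2.0000) / (12) = -1.3939
  x3 = (-2 - (-3)·-0.1818 - (-3)·-1.6667) / (7) = -1.0779
Iteration 3:
  x1 = (-6 - (4)·-1.3939 - (-4)·-1.0779) / (11) = -0.4305
  x2 = (-8 - (-4)·-0.6667 - (-4)·-1.0779) / (12) = -1.2482
  x3 = (-2 - (-3)·-0.6667 - (-3)·-1.3939) / (7) = -1.1688

(-0.4305, -1.2482, -1.1688)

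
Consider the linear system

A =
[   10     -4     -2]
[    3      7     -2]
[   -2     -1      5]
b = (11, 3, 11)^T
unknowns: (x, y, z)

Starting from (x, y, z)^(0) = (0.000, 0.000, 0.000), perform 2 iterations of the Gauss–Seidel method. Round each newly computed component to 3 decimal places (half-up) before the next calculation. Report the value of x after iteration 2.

1.609

Iteration 1:
  x = (11 - (-4)·0.000 - (-2)·0.000) / (10) = 1.100
  y = (3 - (3)·1.100 - (-2)·0.000) / (7) = -0.043
  z = (11 - (-2)·1.100 - (-1)·-0.043) / (5) = 2.631
Iteration 2:
  x = (11 - (-4)·-0.043 - (-2)·2.631) / (10) = 1.609
  y = (3 - (3)·1.609 - (-2)·2.631) / (7) = 0.491
  z = (11 - (-2)·1.609 - (-1)·0.491) / (5) = 2.942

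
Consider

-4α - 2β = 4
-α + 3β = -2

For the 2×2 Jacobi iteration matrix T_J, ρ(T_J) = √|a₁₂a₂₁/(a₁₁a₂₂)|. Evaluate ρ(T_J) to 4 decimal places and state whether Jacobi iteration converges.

0.4082

a₁₂a₂₁/(a₁₁a₂₂) = (-2)·(-1) / ((-4)·(3)) = -0.166667
ρ = √|-0.166667| = √0.166667 = 0.4082
ρ < 1, so Jacobi converges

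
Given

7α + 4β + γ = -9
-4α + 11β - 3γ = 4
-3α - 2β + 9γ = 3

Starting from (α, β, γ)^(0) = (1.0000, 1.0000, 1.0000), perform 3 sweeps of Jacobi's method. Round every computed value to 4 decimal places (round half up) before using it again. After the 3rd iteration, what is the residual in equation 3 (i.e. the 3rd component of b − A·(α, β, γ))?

Iteration 1:
  α = (-9 - (4)·1.0000 - (1)·1.0000) / (7) = -2.0000
  β = (4 - (-4)·1.0000 - (-3)·1.0000) / (11) = 1.0000
  γ = (3 - (-3)·1.0000 - (-2)·1.0000) / (9) = 0.8889
Iteration 2:
  α = (-9 - (4)·1.0000 - (1)·0.8889) / (7) = -1.9841
  β = (4 - (-4)·-2.0000 - (-3)·0.8889) / (11) = -0.1212
  γ = (3 - (-3)·-2.0000 - (-2)·1.0000) / (9) = -0.1111
Iteration 3:
  α = (-9 - (4)·-0.1212 - (1)·-0.1111) / (7) = -1.2006
  β = (4 - (-4)·-1.9841 - (-3)·-0.1111) / (11) = -0.3882
  γ = (3 - (-3)·-1.9841 - (-2)·-0.1212) / (9) = -0.3550
Residual b − A·x = (1.3120, 2.4028, 1.8168)

1.8168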